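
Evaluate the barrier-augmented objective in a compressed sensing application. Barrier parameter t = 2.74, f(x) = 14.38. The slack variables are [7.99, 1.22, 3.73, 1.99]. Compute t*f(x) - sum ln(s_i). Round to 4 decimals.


Step 1: Compute log-barrier.
ln values: [2.0782, 0.1989, 1.3164, 0.6881]
phi = -(2.0782 + 0.1989 + 1.3164 + 0.6881) = -4.2816
Step 2: Compute augmented objective.
t*f(x) = 2.74*14.38 = 39.4012
Total = 39.4012 - 4.2816 = 35.1196


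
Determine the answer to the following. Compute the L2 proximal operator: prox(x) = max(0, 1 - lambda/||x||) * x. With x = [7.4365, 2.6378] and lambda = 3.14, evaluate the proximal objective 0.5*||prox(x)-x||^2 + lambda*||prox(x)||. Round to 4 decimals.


Step 1: Compute ||x||.
||x|| = 7.8905
Step 2: Compute scaling factor.
scale = max(0, 1 - 3.14/7.8905) = 0.6021
Step 3: prox(x) = [4.4772, 1.5881]
||prox(x)|| = 4.7505
Step 4: Proximal objective.
0.5*||prox-x||^2 = 4.9298
lambda*||prox|| = 14.9166
Total = 19.8463


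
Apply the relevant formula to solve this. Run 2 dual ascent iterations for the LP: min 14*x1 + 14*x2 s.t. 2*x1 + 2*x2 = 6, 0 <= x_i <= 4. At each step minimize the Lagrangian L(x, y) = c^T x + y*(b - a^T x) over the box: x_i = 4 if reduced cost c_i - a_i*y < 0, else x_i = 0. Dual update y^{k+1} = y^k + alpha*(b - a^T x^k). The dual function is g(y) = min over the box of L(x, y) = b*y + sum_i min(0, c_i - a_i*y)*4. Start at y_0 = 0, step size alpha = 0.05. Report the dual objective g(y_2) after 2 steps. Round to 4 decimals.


Dual ascent for LP: min 14*x1 + 14*x2, 2*x1 + 2*x2 = 6, 0 <= x_i <= 4
Step 1: y^k = 0.0, reduced costs: (14.0, 14.0)
  x^k = (0.0, 0.0), subgradient = b - a^T x = 6.0
  y^{k+1} = 0.0 + 0.05*6.0 = 0.3
Step 2: y^k = 0.3, reduced costs: (13.4, 13.4)
  x^k = (0.0, 0.0), subgradient = b - a^T x = 6.0
  y^{k+1} = 0.3 + 0.05*6.0 = 0.6
Dual objective at y_2 = 0.6: reduced costs (12.8, 12.8), box minimizer x = (0.0, 0.0)
g(y_2) = b*y + (c1 - a1*y)*x1 + (c2 - a2*y)*x2 = 6*0.6 + 12.8*0.0 + 12.8*0.0 = 3.6 + 0.0 + 0.0 = 3.6


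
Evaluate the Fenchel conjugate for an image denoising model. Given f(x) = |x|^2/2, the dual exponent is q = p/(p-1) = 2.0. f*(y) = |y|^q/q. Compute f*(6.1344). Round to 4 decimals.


The conjugate exponent q satisfies 1/p + 1/q = 1.
p = 2, so q = 2/(2 - 1) = 2.0
|y|^q = 6.1344^2.0 = 37.6309
f*(6.1344) = 37.6309 / 2.0 = 18.8154


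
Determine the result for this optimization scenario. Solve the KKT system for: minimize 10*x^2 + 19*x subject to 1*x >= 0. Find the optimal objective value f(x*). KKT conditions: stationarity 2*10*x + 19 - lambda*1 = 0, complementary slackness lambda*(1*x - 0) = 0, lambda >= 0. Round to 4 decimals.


Step 1: Try lambda = 0 (constraint inactive).
x_unc = -19/(2*10) = -0.95
Check: 1*-0.95 = -0.95 < 0 -- violated!
Step 2: Constraint must be active: 1*x = 0
x* = 0/1 = 0.0
lambda = (2*10*0.0 + 19)/1 = 19.0
Step 3: Compute optimal value.
f(x*) = 10*0.0^2 + 19*0.0 = 0.0


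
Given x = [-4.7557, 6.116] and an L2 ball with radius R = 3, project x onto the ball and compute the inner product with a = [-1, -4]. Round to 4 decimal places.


Step 1: Compute ||x|| (intermediates to 6 decimals).
||x|| = sqrt((-4.7557)^2 + 6.116^2) = 7.747396
Step 2: Project.
Since ||x|| > R, scale = R/||x|| = 3/7.747396 = 0.387227, proj(x) = scale * x
proj(x) = [-1.841535, 2.36828]
Step 3: Dot product.
a^T * proj(x) = -1*(-1.841535) - 4*2.36828 = -7.6316


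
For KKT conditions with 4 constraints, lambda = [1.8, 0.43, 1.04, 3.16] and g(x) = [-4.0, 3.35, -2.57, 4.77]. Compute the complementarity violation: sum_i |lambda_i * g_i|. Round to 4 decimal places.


KKT complementary slackness check:
lambda_1 * g_1 = 1.8 * -4.0 = -7.2
lambda_2 * g_2 = 0.43 * 3.35 = 1.4405
lambda_3 * g_3 = 1.04 * -2.57 = -2.6728
lambda_4 * g_4 = 3.16 * 4.77 = 15.0732
Total violation = 7.2 + 1.4405 + 2.6728 + 15.0732 = 26.3865


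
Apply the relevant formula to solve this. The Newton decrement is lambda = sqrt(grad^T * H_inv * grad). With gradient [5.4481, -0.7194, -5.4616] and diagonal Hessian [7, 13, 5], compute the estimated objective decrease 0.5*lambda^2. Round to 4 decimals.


Step 1: H is diagonal, so H^(-1) * g = [0.7783, -0.0553, -1.0923].
Step 2: g^T H^(-1) g = sum_i g_i^2 / H_ii
  = (5.4481)^2/7 + (-0.7194)^2/13 + (-5.4616)^2/5
  = 4.2403 + 0.0398 + 5.9658 = 10.2459
Step 3: Objective decrease = 0.5 * g^T H^(-1) g = 5.1229


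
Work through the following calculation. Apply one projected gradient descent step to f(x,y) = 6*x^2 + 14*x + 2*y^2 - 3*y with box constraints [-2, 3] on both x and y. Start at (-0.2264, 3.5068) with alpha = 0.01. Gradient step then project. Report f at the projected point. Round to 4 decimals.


Step 1: Compute gradient at (-0.2264, 3.5068).
grad_x = 2*6*-0.2264 + 14 = 11.2832
grad_y = 2*2*3.5068 - 3 = 11.0272
Step 2: Gradient step.
x_raw = -0.2264 - 0.01*11.2832 = -0.3392
y_raw = 3.5068 - 0.01*11.0272 = 3.3965
Step 3: Project onto [-2, 3].
x_proj = clip(-0.3392) = -0.3392
y_proj = clip(3.3965) = 3.0
Step 4: Evaluate f.
f(-0.3392, 3.0) = 4.9412


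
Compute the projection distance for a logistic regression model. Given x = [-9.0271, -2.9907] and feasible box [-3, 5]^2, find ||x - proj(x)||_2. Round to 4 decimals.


Project each component onto [-3, 5].
clip(-9.0271) = -3.0, clip(-2.9907) = -2.9907
Projection = [-3.0, -2.9907]
Squared diffs: [36.3259, 0.0]
Distance = sqrt(36.3259) = 6.0271


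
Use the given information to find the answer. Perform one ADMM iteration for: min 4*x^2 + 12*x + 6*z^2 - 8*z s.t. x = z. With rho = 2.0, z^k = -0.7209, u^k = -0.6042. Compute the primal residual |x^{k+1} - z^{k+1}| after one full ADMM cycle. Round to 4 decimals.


ADMM iteration with rho = 2.0, z^k = -0.7209, u^k = -0.6042
Step 1: x-update.
Minimize 4*x^2 + 12*x + (2.0/2)*(x + 0.7209 - 0.6042)^2
FOC: (2*4 + 2.0)*x = -12 + 2.0*(-0.7209 + 0.6042)
x^{k+1} = -1.2233
Step 2: z-update.
Minimize 6*z^2 - 8*z + (2.0/2)*(-1.2233 - z - 0.6042)^2
FOC: (2*6 + 2.0)*z = 8 + 2.0*(-1.2233 - 0.6042)
z^{k+1} = 0.3104
Step 3: u-update.
u^{k+1} = -0.6042 - 1.2233 - 0.3104 = -2.1379
Step 4: Primal residual = |-1.2233 - 0.3104| = 1.5337


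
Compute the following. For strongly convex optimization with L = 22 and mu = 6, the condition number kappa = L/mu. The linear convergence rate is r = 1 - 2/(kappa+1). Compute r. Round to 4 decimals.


Step 1: Compute the condition number.
kappa = L/mu = 22/6 = 3.6667
Step 2: Compute the convergence rate.
r = 1 - 2/(kappa + 1) = 1 - 2*mu/(L + mu) = (L - mu)/(L + mu) = 16/28 = 0.5714


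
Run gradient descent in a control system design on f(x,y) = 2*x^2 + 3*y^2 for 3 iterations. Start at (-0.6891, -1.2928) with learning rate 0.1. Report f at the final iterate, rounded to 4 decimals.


Gradient descent on f(x,y) = 2*x^2 + 3*y^2.
Starting point: (-0.6891, -1.2928), alpha = 0.1
Step 1: grad_x = 2*2*-0.6891 = -2.7564, grad_y = 2*3*-1.2928 = -7.7568
  x_1 = -0.6891 - 0.1*-2.7564 = -0.4135
  y_1 = -1.2928 - 0.1*-7.7568 = -0.5171
Step 2: grad_x = 2*2*-0.4135 = -1.6538, grad_y = 2*3*-0.5171 = -3.1027
  x_2 = -0.4135 - 0.1*-1.6538 = -0.2481
  y_2 = -0.5171 - 0.1*-3.1027 = -0.2068
Step 3: grad_x = 2*2*-0.2481 = -0.9923, grad_y = 2*3*-0.2068 = -1.2411
  x_3 = -0.2481 - 0.1*-0.9923 = -0.1488
  y_3 = -0.2068 - 0.1*-1.2411 = -0.0827
f(-0.1488, -0.0827) = 2*(-0.1488)^2 + 3*(-0.0827)^2 = 0.0648


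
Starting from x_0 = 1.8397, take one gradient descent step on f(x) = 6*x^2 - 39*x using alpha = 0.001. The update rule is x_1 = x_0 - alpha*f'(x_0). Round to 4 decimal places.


We compute the gradient at x_0 and apply the update.
f'(x) = 12*x - 39
f'(1.8397) = 12*1.8397 - 39 = -16.9236
x_1 = 1.8397 - 0.001*-16.9236 = 1.8566


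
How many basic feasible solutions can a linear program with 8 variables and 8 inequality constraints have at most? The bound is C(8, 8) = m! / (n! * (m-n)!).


Each vertex corresponds to some choice of n active constraints out of m, so the number of vertices is at most C(m, n) = m! / (n!(m-n)!).
m = 8, n = 8
Numerator: 8 * 7 * 6 * 5 * 4 * 3 * 2 * 1
Denominator: 8! = 40320
C(8, 8) = 1


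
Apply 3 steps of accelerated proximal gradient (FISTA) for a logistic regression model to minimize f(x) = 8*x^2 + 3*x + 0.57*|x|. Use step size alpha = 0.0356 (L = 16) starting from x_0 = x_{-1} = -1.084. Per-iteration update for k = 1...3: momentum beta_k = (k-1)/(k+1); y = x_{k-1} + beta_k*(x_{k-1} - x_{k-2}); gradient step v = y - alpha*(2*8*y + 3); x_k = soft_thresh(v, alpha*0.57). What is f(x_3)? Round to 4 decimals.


FISTA on f(x) = 8*x^2 + 3*x + 0.57*|x|
L = 16, alpha = 0.0356
Iteration 1: beta = 0.0, y = -1.084 + 0.0*(-1.084 + 1.084) = -1.084
  grad(y) = -14.344, v = y - alpha*grad = -0.5734
  prox(v) = soft_thresh(-0.5734, 0.0203) = -0.5531
Iteration 2: beta = 0.3333, y = -0.5531 + 0.3333*(-0.5531 + 1.084) = -0.3761
  grad(y) = -3.0173, v = y - alpha*grad = -0.2687
  prox(v) = soft_thresh(-0.2687, 0.0203) = -0.2484
Iteration 3: beta = 0.5, y = -0.2484 + 0.5*(-0.2484 + 0.5531) = -0.096
  grad(y) = 1.4635, v = y - alpha*grad = -0.1481
  prox(v) = soft_thresh(-0.1481, 0.0203) = -0.1278
f(x_3) = 8*(-0.1278)^2 + 3*(-0.1278) + 0.57*|-0.1278| = -0.1799


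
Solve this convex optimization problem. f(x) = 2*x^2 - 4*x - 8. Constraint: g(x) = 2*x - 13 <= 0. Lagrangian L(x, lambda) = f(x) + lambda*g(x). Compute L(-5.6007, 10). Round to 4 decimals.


Step 1: Evaluate f(x).
f(-5.6007) = 2*(-5.6007)^2 - 4*(-5.6007) - 8 = 77.1385
Step 2: Evaluate g(x).
g(-5.6007) = 2*-5.6007 - 13 = -24.2014
Step 3: Compute Lagrangian.
L = 77.1385 + 10*-24.2014 = -164.8755


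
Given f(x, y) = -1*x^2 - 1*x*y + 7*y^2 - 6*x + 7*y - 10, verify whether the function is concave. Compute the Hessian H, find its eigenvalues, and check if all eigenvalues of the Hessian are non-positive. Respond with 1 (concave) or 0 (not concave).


The Hessian of f(x,y) = -1*x^2 - 1*x*y + 7*y^2 - 6*x + 7*y - 10 is:
H = [[-2, -1], [-1, 14]]
Trace = -2 + 14 = 12
Determinant = -2*14 - (-1)^2 = -29
Discriminant = (12)^2 - 4*-29 = 260.0
Eigenvalues: lambda_1 = -2.0623, lambda_2 = 14.0623
The function is not concave.

0


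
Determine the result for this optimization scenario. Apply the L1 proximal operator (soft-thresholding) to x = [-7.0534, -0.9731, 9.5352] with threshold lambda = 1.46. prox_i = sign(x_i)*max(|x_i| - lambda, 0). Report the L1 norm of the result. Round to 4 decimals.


Soft-thresholding with lambda = 1.46:
prox(-7.0534) = sign(-7.0534)*max(|-7.0534| - 1.46, 0) = -5.5934
prox(-0.9731) = sign(-0.9731)*max(|-0.9731| - 1.46, 0) = 0.0
prox(9.5352) = sign(9.5352)*max(|9.5352| - 1.46, 0) = 8.0752
prox(x) = [-5.5934, 0.0, 8.0752]
||prox(x)||_1 = 5.5934 + 0.0 + 8.0752 = 13.6686


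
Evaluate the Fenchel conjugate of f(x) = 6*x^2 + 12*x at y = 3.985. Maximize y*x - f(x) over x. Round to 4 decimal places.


f*(y) = sup_x {y*x - a*x^2 - b*x} = sup_x {(y-b)*x - a*x^2}
FOC: (y - b) - 2a*x = 0 => x* = (y - b)/(2a)
x* = (3.985 - 12)/(2*6) = -0.6679
f*(3.985) = (y-b)^2/(4a) = (3.985 - 12)^2/(4*6)
= 64.2402/24 = 2.6767


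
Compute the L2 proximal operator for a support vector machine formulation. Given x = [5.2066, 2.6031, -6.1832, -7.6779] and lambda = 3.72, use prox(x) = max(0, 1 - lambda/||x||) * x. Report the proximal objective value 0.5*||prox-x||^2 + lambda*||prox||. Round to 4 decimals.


Step 1: Compute ||x||.
||x|| = 11.4484
Step 2: Compute scaling factor.
scale = max(0, 1 - 3.72/11.4484) = 0.6751
Step 3: prox(x) = [3.5148, 1.7573, -4.1741, -5.1831]
||prox(x)|| = 7.7284
Step 4: Proximal objective.
0.5*||prox-x||^2 = 6.9192
lambda*||prox|| = 28.7496
Total = 35.669


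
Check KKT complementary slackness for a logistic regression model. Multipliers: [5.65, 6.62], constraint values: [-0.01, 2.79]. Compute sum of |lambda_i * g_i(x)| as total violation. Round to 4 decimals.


KKT complementary slackness check:
lambda_1 * g_1 = 5.65 * -0.01 = -0.0565
lambda_2 * g_2 = 6.62 * 2.79 = 18.4698
Total violation = 0.0565 + 18.4698 = 18.5263


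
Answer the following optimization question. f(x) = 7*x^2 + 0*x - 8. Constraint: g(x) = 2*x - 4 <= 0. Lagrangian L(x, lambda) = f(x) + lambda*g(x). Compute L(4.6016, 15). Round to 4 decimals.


Step 1: Evaluate f(x).
f(4.6016) = 7*4.6016^2 + 0*4.6016 - 8 = 140.2231
Step 2: Evaluate g(x).
g(4.6016) = 2*4.6016 - 4 = 5.2032
Step 3: Compute Lagrangian.
L = 140.2231 + 15*5.2032 = 218.2711


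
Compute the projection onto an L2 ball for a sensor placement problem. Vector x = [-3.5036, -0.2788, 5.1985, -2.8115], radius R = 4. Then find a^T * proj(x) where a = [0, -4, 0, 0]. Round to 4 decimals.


Step 1: Compute ||x|| (intermediates to 6 decimals).
||x|| = sqrt((-3.5036)^2 + (-0.2788)^2 + 5.1985^2 + (-2.8115)^2) = 6.876182
Step 2: Project.
Since ||x|| > R, scale = R/||x|| = 4/6.876182 = 0.581718, proj(x) = scale * x
proj(x) = [-2.038107, -0.162183, 3.024061, -1.6355]
Step 3: Dot product.
a^T * proj(x) = 0*(-2.038107) - 4*(-0.162183) + 0*3.024061 + 0*(-1.6355) = 0.6487


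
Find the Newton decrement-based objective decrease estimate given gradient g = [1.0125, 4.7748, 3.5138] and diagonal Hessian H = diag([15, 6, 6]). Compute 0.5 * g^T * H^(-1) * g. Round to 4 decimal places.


Step 1: H is diagonal, so H^(-1) * g = [0.0675, 0.7958, 0.5856].
Step 2: g^T H^(-1) g = sum_i g_i^2 / H_ii
  = (1.0125)^2/15 + (4.7748)^2/6 + (3.5138)^2/6
  = 0.0683 + 3.7998 + 2.0578 = 5.9259
Step 3: Objective decrease = 0.5 * g^T H^(-1) g = 2.963


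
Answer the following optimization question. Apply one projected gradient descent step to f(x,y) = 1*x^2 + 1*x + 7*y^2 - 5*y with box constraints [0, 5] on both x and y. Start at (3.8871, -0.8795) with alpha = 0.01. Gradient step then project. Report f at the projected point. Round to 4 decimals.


Step 1: Compute gradient at (3.8871, -0.8795).
grad_x = 2*1*3.8871 + 1 = 8.7742
grad_y = 2*7*-0.8795 - 5 = -17.313
Step 2: Gradient step.
x_raw = 3.8871 - 0.01*8.7742 = 3.7994
y_raw = -0.8795 - 0.01*-17.313 = -0.7064
Step 3: Project onto [0, 5].
x_proj = clip(3.7994) = 3.7994
y_proj = clip(-0.7064) = 0.0
Step 4: Evaluate f.
f(3.7994, 0.0) = 18.2345


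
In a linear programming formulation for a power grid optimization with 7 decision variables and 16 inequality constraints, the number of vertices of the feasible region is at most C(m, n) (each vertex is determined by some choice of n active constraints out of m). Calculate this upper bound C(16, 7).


Each vertex corresponds to some choice of n active constraints out of m, so the number of vertices is at most C(m, n) = m! / (n!(m-n)!).
m = 16, n = 7
Numerator: 16 * 15 * 14 * 13 * 12 * 11 * 10
Denominator: 7! = 5040
C(16, 7) = 11440


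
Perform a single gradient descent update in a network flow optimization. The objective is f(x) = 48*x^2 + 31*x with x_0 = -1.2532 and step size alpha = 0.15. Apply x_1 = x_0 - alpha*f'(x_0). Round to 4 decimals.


We compute the gradient at x_0 and apply the update.
f'(x) = 96*x + 31
f'(-1.2532) = 96*-1.2532 + 31 = -89.3072
x_1 = -1.2532 - 0.15*-89.3072 = 12.1429


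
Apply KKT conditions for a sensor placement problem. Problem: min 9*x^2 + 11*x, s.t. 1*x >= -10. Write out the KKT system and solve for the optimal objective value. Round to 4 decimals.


Step 1: Try lambda = 0 (constraint inactive).
Stationarity: 2*9*x + 11 = 0
x* = -11/(2*9) = -11/18 = -0.6111 (rounded; the exact value -11/18 is used below)
Check constraint: 1*-0.6111 = -0.6111 >= -10 -- satisfied.
Step 2: Compute optimal value.
f(x*) = 9*(-11/18)^2 + 11*(-11/18) = -3.3611


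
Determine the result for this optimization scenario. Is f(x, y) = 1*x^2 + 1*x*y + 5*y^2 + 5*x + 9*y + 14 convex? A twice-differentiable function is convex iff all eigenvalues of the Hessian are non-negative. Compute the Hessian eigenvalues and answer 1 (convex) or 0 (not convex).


The Hessian of f(x,y) = 1*x^2 + 1*x*y + 5*y^2 + 5*x + 9*y + 14 is:
H = [[2, 1], [1, 10]]
Trace = 2 + 10 = 12
Determinant = 2*10 - (1)^2 = 19
Discriminant = (12)^2 - 4*19 = 68.0
Eigenvalues: lambda_1 = 1.8769, lambda_2 = 10.1231
The function is convex.

1


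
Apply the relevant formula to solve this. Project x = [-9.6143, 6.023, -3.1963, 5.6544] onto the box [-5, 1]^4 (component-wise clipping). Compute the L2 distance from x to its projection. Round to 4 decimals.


Project each component onto [-5, 1].
clip(-9.6143) = -5.0, clip(6.023) = 1.0, clip(-3.1963) = -3.1963, clip(5.6544) = 1.0
Projection = [-5.0, 1.0, -3.1963, 1.0]
Squared diffs: [21.2918, 25.2305, 0.0, 21.6634]
Distance = sqrt(68.1857) = 8.2575


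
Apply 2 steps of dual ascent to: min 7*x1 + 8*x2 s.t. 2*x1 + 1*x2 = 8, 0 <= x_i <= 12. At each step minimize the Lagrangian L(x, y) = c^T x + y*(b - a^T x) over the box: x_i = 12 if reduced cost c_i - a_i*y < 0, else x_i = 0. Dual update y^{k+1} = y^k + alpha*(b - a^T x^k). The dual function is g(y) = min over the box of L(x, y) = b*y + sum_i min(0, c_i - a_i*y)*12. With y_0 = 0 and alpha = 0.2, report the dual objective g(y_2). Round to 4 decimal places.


Dual ascent for LP: min 7*x1 + 8*x2, 2*x1 + 1*x2 = 8, 0 <= x_i <= 12
Step 1: y^k = 0.0, reduced costs: (7.0, 8.0)
  x^k = (0.0, 0.0), subgradient = b - a^T x = 8.0
  y^{k+1} = 0.0 + 0.2*8.0 = 1.6
Step 2: y^k = 1.6, reduced costs: (3.8, 6.4)
  x^k = (0.0, 0.0), subgradient = b - a^T x = 8.0
  y^{k+1} = 1.6 + 0.2*8.0 = 3.2
Dual objective at y_2 = 3.2: reduced costs (0.6, 4.8), box minimizer x = (0.0, 0.0)
g(y_2) = b*y + (c1 - a1*y)*x1 + (c2 - a2*y)*x2 = 8*3.2 + 0.6*0.0 + 4.8*0.0 = 25.6 + 0.0 + 0.0 = 25.6


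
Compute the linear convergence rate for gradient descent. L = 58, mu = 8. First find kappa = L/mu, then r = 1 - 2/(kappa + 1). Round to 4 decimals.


Step 1: Compute the condition number.
kappa = L/mu = 58/8 = 7.25
Step 2: Compute the convergence rate.
r = 1 - 2/(kappa + 1) = 1 - 2*mu/(L + mu) = (L - mu)/(L + mu) = 50/66 = 0.7576


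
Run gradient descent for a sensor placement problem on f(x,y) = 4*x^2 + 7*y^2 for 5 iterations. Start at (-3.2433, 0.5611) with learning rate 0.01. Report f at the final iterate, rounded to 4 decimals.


Gradient descent on f(x,y) = 4*x^2 + 7*y^2.
Starting point: (-3.2433, 0.5611), alpha = 0.01
Step 1: grad_x = 2*4*-3.2433 = -25.9464, grad_y = 2*7*0.5611 = 7.8554
  x_1 = -3.2433 - 0.01*-25.9464 = -2.9838
  y_1 = 0.5611 - 0.01*7.8554 = 0.4825
Step 2: grad_x = 2*4*-2.9838 = -23.8707, grad_y = 2*7*0.4825 = 6.7556
  x_2 = -2.9838 - 0.01*-23.8707 = -2.7451
  y_2 = 0.4825 - 0.01*6.7556 = 0.415
Step 3: grad_x = 2*4*-2.7451 = -21.961, grad_y = 2*7*0.415 = 5.8099
  x_3 = -2.7451 - 0.01*-21.961 = -2.5255
  y_3 = 0.415 - 0.01*5.8099 = 0.3569
Step 4: grad_x = 2*4*-2.5255 = -20.2042, grad_y = 2*7*0.3569 = 4.9965
  x_4 = -2.5255 - 0.01*-20.2042 = -2.3235
  y_4 = 0.3569 - 0.01*4.9965 = 0.3069
Step 5: grad_x = 2*4*-2.3235 = -18.5878, grad_y = 2*7*0.3069 = 4.297
  x_5 = -2.3235 - 0.01*-18.5878 = -2.1376
  y_5 = 0.3069 - 0.01*4.297 = 0.264
f(-2.1376, 0.264) = 4*(-2.1376)^2 + 7*0.264^2 = 18.765


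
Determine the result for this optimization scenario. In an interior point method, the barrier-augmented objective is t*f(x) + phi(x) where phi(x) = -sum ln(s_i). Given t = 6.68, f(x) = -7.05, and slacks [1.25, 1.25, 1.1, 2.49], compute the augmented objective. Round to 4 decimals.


Step 1: Compute log-barrier.
ln values: [0.2231, 0.2231, 0.0953, 0.9123]
phi = -(0.2231 + 0.2231 + 0.0953 + 0.9123) = -1.4539
Step 2: Compute augmented objective.
t*f(x) = 6.68*-7.05 = -47.094
Total = -47.094 - 1.4539 = -48.5479


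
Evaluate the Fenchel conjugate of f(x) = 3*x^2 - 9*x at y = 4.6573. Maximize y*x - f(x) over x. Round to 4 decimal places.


f*(y) = sup_x {y*x - a*x^2 - b*x} = sup_x {(y-b)*x - a*x^2}
FOC: (y - b) - 2a*x = 0 => x* = (y - b)/(2a)
x* = (4.6573 + 9)/(2*3) = 2.2762
f*(4.6573) = (y-b)^2/(4a) = (4.6573 + 9)^2/(4*3)
= 186.5218/12 = 15.5435


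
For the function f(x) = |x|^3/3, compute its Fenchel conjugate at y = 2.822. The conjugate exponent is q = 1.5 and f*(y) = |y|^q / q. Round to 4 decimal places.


The conjugate exponent q satisfies 1/p + 1/q = 1.
p = 3, so q = 3/(3 - 1) = 1.5
|y|^q = 2.822^1.5 = 4.7406
f*(2.822) = 4.7406 / 1.5 = 3.1604


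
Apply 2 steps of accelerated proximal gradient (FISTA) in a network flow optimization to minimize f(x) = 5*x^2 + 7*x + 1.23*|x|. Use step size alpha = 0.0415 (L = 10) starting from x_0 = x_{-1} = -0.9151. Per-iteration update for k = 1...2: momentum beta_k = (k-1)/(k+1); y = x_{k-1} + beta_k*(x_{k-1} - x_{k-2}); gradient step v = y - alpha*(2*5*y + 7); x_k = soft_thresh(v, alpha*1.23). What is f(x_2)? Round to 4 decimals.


FISTA on f(x) = 5*x^2 + 7*x + 1.23*|x|
L = 10, alpha = 0.0415
Iteration 1: beta = 0.0, y = -0.9151 + 0.0*(-0.9151 + 0.9151) = -0.9151
  grad(y) = -2.151, v = y - alpha*grad = -0.8258
  prox(v) = soft_thresh(-0.8258, 0.051) = -0.7748
Iteration 2: beta = 0.3333, y = -0.7748 + 0.3333*(-0.7748 + 0.9151) = -0.728
  grad(y) = -0.2802, v = y - alpha*grad = -0.7164
  prox(v) = soft_thresh(-0.7164, 0.051) = -0.6653
f(x_2) = 5*(-0.6653)^2 + 7*(-0.6653) + 1.23*|-0.6653| = -1.6256


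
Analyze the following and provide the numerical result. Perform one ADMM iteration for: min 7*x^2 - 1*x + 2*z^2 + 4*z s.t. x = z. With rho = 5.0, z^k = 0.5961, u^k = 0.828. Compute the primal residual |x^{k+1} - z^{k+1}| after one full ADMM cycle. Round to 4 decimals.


ADMM iteration with rho = 5.0, z^k = 0.5961, u^k = 0.828
Step 1: x-update.
Minimize 7*x^2 - 1*x + (5.0/2)*(x - 0.5961 + 0.828)^2
FOC: (2*7 + 5.0)*x = 1 + 5.0*(0.5961 - 0.828)
x^{k+1} = -0.0084
Step 2: z-update.
Minimize 2*z^2 + 4*z + (5.0/2)*(-0.0084 - z + 0.828)^2
FOC: (2*2 + 5.0)*z = -4 + 5.0*(-0.0084 + 0.828)
z^{k+1} = 0.0109
Step 3: u-update.
u^{k+1} = 0.828 - 0.0084 - 0.0109 = 0.8087
Step 4: Primal residual = |-0.0084 - 0.0109| = 0.0193


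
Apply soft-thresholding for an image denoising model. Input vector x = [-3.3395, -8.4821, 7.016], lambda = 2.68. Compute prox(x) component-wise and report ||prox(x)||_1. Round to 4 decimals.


Soft-thresholding with lambda = 2.68:
prox(-3.3395) = sign(-3.3395)*max(|-3.3395| - 2.68, 0) = -0.6595
prox(-8.4821) = sign(-8.4821)*max(|-8.4821| - 2.68, 0) = -5.8021
prox(7.016) = sign(7.016)*max(|7.016| - 2.68, 0) = 4.336
prox(x) = [-0.6595, -5.8021, 4.336]
||prox(x)||_1 = 0.6595 + 5.8021 + 4.336 = 10.7976


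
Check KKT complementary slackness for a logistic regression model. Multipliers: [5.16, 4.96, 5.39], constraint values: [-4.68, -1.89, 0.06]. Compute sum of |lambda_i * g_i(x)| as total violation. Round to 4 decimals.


KKT complementary slackness check:
lambda_1 * g_1 = 5.16 * -4.68 = -24.1488
lambda_2 * g_2 = 4.96 * -1.89 = -9.3744
lambda_3 * g_3 = 5.39 * 0.06 = 0.3234
Total violation = 24.1488 + 9.3744 + 0.3234 = 33.8466


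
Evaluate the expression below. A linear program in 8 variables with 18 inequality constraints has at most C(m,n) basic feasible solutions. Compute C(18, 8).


Each vertex corresponds to some choice of n active constraints out of m, so the number of vertices is at most C(m, n) = m! / (n!(m-n)!).
m = 18, n = 8
Numerator: 18 * 17 * 16 * 15 * 14 * 13 * 12 * 11
Denominator: 8! = 40320
C(18, 8) = 43758


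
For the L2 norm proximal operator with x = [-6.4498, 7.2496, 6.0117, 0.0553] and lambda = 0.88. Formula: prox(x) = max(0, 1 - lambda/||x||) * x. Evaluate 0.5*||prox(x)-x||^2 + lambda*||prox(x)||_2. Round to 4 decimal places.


Step 1: Compute ||x||.
||x|| = 11.4149
Step 2: Compute scaling factor.
scale = max(0, 1 - 0.88/11.4149) = 0.9229
Step 3: prox(x) = [-5.9526, 6.6907, 5.5482, 0.051]
||prox(x)|| = 10.5349
Step 4: Proximal objective.
0.5*||prox-x||^2 = 0.3872
lambda*||prox|| = 9.2707
Total = 9.6579


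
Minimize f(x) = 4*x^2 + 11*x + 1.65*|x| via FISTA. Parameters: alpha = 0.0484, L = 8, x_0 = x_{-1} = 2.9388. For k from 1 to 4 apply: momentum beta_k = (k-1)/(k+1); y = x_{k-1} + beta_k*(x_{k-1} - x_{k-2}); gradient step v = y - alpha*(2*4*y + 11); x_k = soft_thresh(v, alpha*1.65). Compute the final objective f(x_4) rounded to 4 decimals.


FISTA on f(x) = 4*x^2 + 11*x + 1.65*|x|
L = 8, alpha = 0.0484
Iteration 1: beta = 0.0, y = 2.9388 + 0.0*(2.9388 - 2.9388) = 2.9388
  grad(y) = 34.5104, v = y - alpha*grad = 1.2685
  prox(v) = soft_thresh(1.2685, 0.0799) = 1.1886
Iteration 2: beta = 0.3333, y = 1.1886 + 0.3333*(1.1886 - 2.9388) = 0.6052
  grad(y) = 15.842, v = y - alpha*grad = -0.1615
  prox(v) = soft_thresh(-0.1615, 0.0799) = -0.0816
Iteration 3: beta = 0.5, y = -0.0816 + 0.5*(-0.0816 - 1.1886) = -0.7168
  grad(y) = 5.2657, v = y - alpha*grad = -0.9716
  prox(v) = soft_thresh(-0.9716, 0.0799) = -0.8918
Iteration 4: beta = 0.6, y = -0.8918 + 0.6*(-0.8918 + 0.0816) = -1.3779
  grad(y) = -0.023, v = y - alpha*grad = -1.3768
  prox(v) = soft_thresh(-1.3768, 0.0799) = -1.2969
f(x_4) = 4*(-1.2969)^2 + 11*(-1.2969) + 1.65*|-1.2969| = -5.3982


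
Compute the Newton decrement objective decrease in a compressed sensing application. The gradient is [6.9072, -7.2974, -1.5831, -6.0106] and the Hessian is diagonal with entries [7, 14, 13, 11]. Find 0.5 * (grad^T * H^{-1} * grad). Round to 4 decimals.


Step 1: H is diagonal, so H^(-1) * g = [0.9867, -0.5212, -0.1218, -0.5464].
Step 2: g^T H^(-1) g = sum_i g_i^2 / H_ii
  = (6.9072)^2/7 + (-7.2974)^2/14 + (-1.5831)^2/13 + (-6.0106)^2/11
  = 6.8156 + 3.8037 + 0.1928 + 3.2843 = 14.0964
Step 3: Objective decrease = 0.5 * g^T H^(-1) g = 7.0482


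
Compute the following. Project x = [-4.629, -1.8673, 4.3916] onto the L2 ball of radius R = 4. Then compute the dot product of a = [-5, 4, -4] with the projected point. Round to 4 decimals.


Step 1: Compute ||x|| (intermediates to 6 decimals).
||x|| = sqrt((-4.629)^2 + (-1.8673)^2 + 4.3916^2) = 6.648353
Step 2: Project.
Since ||x|| > R, scale = R/||x|| = 4/6.648353 = 0.601653, proj(x) = scale * x
proj(x) = [-2.785052, -1.123467, 2.642219]
Step 3: Dot product.
a^T * proj(x) = -5*(-2.785052) + 4*(-1.123467) - 4*2.642219 = -1.1375


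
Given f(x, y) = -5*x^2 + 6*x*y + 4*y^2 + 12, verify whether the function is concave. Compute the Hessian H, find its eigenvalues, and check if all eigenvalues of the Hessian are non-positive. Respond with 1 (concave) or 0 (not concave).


The Hessian of f(x,y) = -5*x^2 + 6*x*y + 4*y^2 + 12 is:
H = [[-10, 6], [6, 8]]
Trace = -10 + 8 = -2
Determinant = -10*8 - (6)^2 = -116
Discriminant = (-2)^2 - 4*-116 = 468.0
Eigenvalues: lambda_1 = -11.8167, lambda_2 = 9.8167
The function is not concave.

0


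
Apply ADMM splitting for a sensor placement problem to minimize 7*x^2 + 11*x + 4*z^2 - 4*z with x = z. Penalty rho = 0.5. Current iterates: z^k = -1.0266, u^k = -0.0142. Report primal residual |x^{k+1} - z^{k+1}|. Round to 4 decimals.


ADMM iteration with rho = 0.5, z^k = -1.0266, u^k = -0.0142
Step 1: x-update.
Minimize 7*x^2 + 11*x + (0.5/2)*(x + 1.0266 - 0.0142)^2
FOC: (2*7 + 0.5)*x = -11 + 0.5*(-1.0266 + 0.0142)
x^{k+1} = -0.7935
Step 2: z-update.
Minimize 4*z^2 - 4*z + (0.5/2)*(-0.7935 - z - 0.0142)^2
FOC: (2*4 + 0.5)*z = 4 + 0.5*(-0.7935 - 0.0142)
z^{k+1} = 0.4231
Step 3: u-update.
u^{k+1} = -0.0142 - 0.7935 - 0.4231 = -1.2308
Step 4: Primal residual = |-0.7935 - 0.4231| = 1.2166


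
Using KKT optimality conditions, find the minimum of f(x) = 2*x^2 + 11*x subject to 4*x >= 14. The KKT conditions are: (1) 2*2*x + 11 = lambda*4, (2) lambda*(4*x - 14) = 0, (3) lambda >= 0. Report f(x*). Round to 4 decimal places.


Step 1: Try lambda = 0 (constraint inactive).
x_unc = -11/(2*2) = -2.75
Check: 4*-2.75 = -11.0 < 14 -- violated!
Step 2: Constraint must be active: 4*x = 14
x* = 14/4 = 3.5
lambda = (2*2*3.5 + 11)/4 = 6.25
Step 3: Compute optimal value.
f(x*) = 2*3.5^2 + 11*3.5 = 63.0


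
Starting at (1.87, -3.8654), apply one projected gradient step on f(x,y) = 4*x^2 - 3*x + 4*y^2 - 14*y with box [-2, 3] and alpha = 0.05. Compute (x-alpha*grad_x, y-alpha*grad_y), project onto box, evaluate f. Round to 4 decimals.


Step 1: Compute gradient at (1.87, -3.8654).
grad_x = 2*4*1.87 - 3 = 11.96
grad_y = 2*4*-3.8654 - 14 = -44.9232
Step 2: Gradient step.
x_raw = 1.87 - 0.05*11.96 = 1.272
y_raw = -3.8654 - 0.05*-44.9232 = -1.6192
Step 3: Project onto [-2, 3].
x_proj = clip(1.272) = 1.272
y_proj = clip(-1.6192) = -1.6192
Step 4: Evaluate f.
f(1.272, -1.6192) = 35.813


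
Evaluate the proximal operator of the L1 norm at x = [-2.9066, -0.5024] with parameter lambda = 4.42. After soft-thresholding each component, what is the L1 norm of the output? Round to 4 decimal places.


Soft-thresholding with lambda = 4.42:
prox(-2.9066) = sign(-2.9066)*max(|-2.9066| - 4.42, 0) = 0.0
prox(-0.5024) = sign(-0.5024)*max(|-0.5024| - 4.42, 0) = 0.0
prox(x) = [0.0, 0.0]
||prox(x)||_1 = 0.0 + 0.0 = 0.0


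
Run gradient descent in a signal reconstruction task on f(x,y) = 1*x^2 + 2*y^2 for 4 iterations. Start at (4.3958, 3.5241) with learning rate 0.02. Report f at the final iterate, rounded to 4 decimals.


Gradient descent on f(x,y) = 1*x^2 + 2*y^2.
Starting point: (4.3958, 3.5241), alpha = 0.02
Step 1: grad_x = 2*1*4.3958 = 8.7916, grad_y = 2*2*3.5241 = 14.0964
  x_1 = 4.3958 - 0.02*8.7916 = 4.22
  y_1 = 3.5241 - 0.02*14.0964 = 3.2422
Step 2: grad_x = 2*1*4.22 = 8.4399, grad_y = 2*2*3.2422 = 12.9687
  x_2 = 4.22 - 0.02*8.4399 = 4.0512
  y_2 = 3.2422 - 0.02*12.9687 = 2.9828
Step 3: grad_x = 2*1*4.0512 = 8.1023, grad_y = 2*2*2.9828 = 11.9312
  x_3 = 4.0512 - 0.02*8.1023 = 3.8891
  y_3 = 2.9828 - 0.02*11.9312 = 2.7442
Step 4: grad_x = 2*1*3.8891 = 7.7782, grad_y = 2*2*2.7442 = 10.9767
  x_4 = 3.8891 - 0.02*7.7782 = 3.7336
  y_4 = 2.7442 - 0.02*10.9767 = 2.5246
f(3.7336, 2.5246) = 1*3.7336^2 + 2*2.5246^2 = 26.6871


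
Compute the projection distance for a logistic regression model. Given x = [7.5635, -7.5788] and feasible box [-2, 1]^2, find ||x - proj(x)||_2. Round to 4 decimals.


Project each component onto [-2, 1].
clip(7.5635) = 1.0, clip(-7.5788) = -2.0
Projection = [1.0, -2.0]
Squared diffs: [43.0795, 31.123]
Distance = sqrt(74.2025) = 8.6141


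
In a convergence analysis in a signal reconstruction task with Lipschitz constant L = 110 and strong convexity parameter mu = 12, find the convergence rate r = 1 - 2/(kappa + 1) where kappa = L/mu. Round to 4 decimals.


Step 1: Compute the condition number.
kappa = L/mu = 110/12 = 9.1667
Step 2: Compute the convergence rate.
r = 1 - 2/(kappa + 1) = 1 - 2*mu/(L + mu) = (L - mu)/(L + mu) = 98/122 = 0.8033


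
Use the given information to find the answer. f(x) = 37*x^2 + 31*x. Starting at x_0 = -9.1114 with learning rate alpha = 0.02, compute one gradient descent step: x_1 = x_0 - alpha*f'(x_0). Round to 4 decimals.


We compute the gradient at x_0 and apply the update.
f'(x) = 74*x + 31
f'(-9.1114) = 74*-9.1114 + 31 = -643.2436
x_1 = -9.1114 - 0.02*-643.2436 = 3.7535


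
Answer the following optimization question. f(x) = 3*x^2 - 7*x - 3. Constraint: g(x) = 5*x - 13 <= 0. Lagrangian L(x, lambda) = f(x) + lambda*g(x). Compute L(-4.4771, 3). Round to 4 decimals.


Step 1: Evaluate f(x).
f(-4.4771) = 3*(-4.4771)^2 - 7*(-4.4771) - 3 = 88.473
Step 2: Evaluate g(x).
g(-4.4771) = 5*-4.4771 - 13 = -35.3855
Step 3: Compute Lagrangian.
L = 88.473 + 3*-35.3855 = -17.6835


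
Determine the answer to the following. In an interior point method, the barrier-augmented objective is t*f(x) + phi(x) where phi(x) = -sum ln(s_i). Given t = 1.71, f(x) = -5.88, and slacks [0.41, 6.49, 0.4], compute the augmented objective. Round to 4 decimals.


Step 1: Compute log-barrier.
ln values: [-0.8916, 1.8703, -0.9163]
phi = -(-0.8916 + 1.8703 - 0.9163) = -0.0624
Step 2: Compute augmented objective.
t*f(x) = 1.71*-5.88 = -10.0548
Total = -10.0548 - 0.0624 = -10.1172


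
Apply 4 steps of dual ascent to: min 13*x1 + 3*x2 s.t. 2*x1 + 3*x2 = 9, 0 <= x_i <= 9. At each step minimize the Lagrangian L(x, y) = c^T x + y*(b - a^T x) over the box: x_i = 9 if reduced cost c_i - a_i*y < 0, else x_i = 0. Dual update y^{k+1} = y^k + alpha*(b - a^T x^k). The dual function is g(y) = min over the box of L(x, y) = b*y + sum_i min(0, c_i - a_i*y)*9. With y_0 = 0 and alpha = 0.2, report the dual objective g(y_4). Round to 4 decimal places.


Dual ascent for LP: min 13*x1 + 3*x2, 2*x1 + 3*x2 = 9, 0 <= x_i <= 9
Step 1: y^k = 0.0, reduced costs: (13.0, 3.0)
  x^k = (0.0, 0.0), subgradient = b - a^T x = 9.0
  y^{k+1} = 0.0 + 0.2*9.0 = 1.8
Step 2: y^k = 1.8, reduced costs: (9.4, -2.4)
  x^k = (0.0, 9.0), subgradient = b - a^T x = -18.0
  y^{k+1} = 1.8 + 0.2*-18.0 = -1.8
Step 3: y^k = -1.8, reduced costs: (16.6, 8.4)
  x^k = (0.0, 0.0), subgradient = b - a^T x = 9.0
  y^{k+1} = -1.8 + 0.2*9.0 = 0.0
Step 4: y^k = 0.0, reduced costs: (13.0, 3.0)
  x^k = (0.0, 0.0), subgradient = b - a^T x = 9.0
  y^{k+1} = 0.0 + 0.2*9.0 = 1.8
Dual objective at y_4 = 1.8: reduced costs (9.4, -2.4), box minimizer x = (0.0, 9.0)
g(y_4) = b*y + (c1 - a1*y)*x1 + (c2 - a2*y)*x2 = 9*1.8 + 9.4*0.0 + (-2.4)*9.0 = 16.2 + 0.0 - 21.6 = -5.4


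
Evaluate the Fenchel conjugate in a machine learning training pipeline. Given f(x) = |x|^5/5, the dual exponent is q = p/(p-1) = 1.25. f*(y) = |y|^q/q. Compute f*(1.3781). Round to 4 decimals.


The conjugate exponent q satisfies 1/p + 1/q = 1.
p = 5, so q = 5/(5 - 1) = 1.25
|y|^q = 1.3781^1.25 = 1.4931
f*(1.3781) = 1.4931 / 1.25 = 1.1945


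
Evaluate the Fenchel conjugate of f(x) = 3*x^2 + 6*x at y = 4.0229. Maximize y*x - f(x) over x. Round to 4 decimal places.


f*(y) = sup_x {y*x - a*x^2 - b*x} = sup_x {(y-b)*x - a*x^2}
FOC: (y - b) - 2a*x = 0 => x* = (y - b)/(2a)
x* = (4.0229 - 6)/(2*3) = -0.3295
f*(4.0229) = (y-b)^2/(4a) = (4.0229 - 6)^2/(4*3)
= 3.9089/12 = 0.3257


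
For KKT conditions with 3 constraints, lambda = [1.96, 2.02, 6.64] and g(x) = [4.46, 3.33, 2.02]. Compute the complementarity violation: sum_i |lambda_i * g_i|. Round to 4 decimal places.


KKT complementary slackness check:
lambda_1 * g_1 = 1.96 * 4.46 = 8.7416
lambda_2 * g_2 = 2.02 * 3.33 = 6.7266
lambda_3 * g_3 = 6.64 * 2.02 = 13.4128
Total violation = 8.7416 + 6.7266 + 13.4128 = 28.881


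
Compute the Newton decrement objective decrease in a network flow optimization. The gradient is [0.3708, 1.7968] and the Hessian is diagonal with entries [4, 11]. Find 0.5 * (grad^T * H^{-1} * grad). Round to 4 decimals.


Step 1: H is diagonal, so H^(-1) * g = [0.0927, 0.1633].
Step 2: g^T H^(-1) g = sum_i g_i^2 / H_ii
  = (0.3708)^2/4 + (1.7968)^2/11
  = 0.0344 + 0.2935 = 0.3279
Step 3: Objective decrease = 0.5 * g^T H^(-1) g = 0.1639


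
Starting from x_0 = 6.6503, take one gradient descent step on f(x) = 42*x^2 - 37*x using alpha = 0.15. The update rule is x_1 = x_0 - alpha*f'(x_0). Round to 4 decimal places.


We compute the gradient at x_0 and apply the update.
f'(x) = 84*x - 37
f'(6.6503) = 84*6.6503 - 37 = 521.6252
x_1 = 6.6503 - 0.15*521.6252 = -71.5935


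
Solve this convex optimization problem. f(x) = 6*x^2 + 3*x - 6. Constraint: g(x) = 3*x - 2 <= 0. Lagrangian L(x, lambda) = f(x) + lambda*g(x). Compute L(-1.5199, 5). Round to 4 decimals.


Step 1: Evaluate f(x).
f(-1.5199) = 6*(-1.5199)^2 + 3*(-1.5199) - 6 = 3.3009
Step 2: Evaluate g(x).
g(-1.5199) = 3*-1.5199 - 2 = -6.5597
Step 3: Compute Lagrangian.
L = 3.3009 + 5*-6.5597 = -29.4976


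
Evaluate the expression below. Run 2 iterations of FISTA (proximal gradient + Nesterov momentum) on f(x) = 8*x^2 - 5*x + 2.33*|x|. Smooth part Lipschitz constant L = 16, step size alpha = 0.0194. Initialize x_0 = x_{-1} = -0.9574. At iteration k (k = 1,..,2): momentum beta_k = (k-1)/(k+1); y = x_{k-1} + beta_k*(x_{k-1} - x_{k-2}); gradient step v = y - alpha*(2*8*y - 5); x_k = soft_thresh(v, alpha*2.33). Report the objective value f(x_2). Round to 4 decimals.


FISTA on f(x) = 8*x^2 - 5*x + 2.33*|x|
L = 16, alpha = 0.0194
Iteration 1: beta = 0.0, y = -0.9574 + 0.0*(-0.9574 + 0.9574) = -0.9574
  grad(y) = -20.3184, v = y - alpha*grad = -0.5632
  prox(v) = soft_thresh(-0.5632, 0.0452) = -0.518
Iteration 2: beta = 0.3333, y = -0.518 + 0.3333*(-0.518 + 0.9574) = -0.3716
  grad(y) = -10.945, v = y - alpha*grad = -0.1592
  prox(v) = soft_thresh(-0.1592, 0.0452) = -0.114
f(x_2) = 8*(-0.114)^2 - 5*(-0.114) + 2.33*|-0.114| = 0.9398


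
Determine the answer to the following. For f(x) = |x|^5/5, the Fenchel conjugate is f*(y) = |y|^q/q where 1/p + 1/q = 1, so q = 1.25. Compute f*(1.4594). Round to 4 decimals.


The conjugate exponent q satisfies 1/p + 1/q = 1.
p = 5, so q = 5/(5 - 1) = 1.25
|y|^q = 1.4594^1.25 = 1.6041
f*(1.4594) = 1.6041 / 1.25 = 1.2832


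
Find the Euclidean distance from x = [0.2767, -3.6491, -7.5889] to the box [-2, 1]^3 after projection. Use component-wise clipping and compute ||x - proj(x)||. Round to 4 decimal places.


Project each component onto [-2, 1].
clip(0.2767) = 0.2767, clip(-3.6491) = -2.0, clip(-7.5889) = -2.0
Projection = [0.2767, -2.0, -2.0]
Squared diffs: [0.0, 2.7195, 31.2358]
Distance = sqrt(33.9553) = 5.8271


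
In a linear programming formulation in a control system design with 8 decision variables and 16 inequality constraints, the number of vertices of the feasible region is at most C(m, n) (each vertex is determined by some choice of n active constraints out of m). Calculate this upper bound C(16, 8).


Each vertex corresponds to some choice of n active constraints out of m, so the number of vertices is at most C(m, n) = m! / (n!(m-n)!).
m = 16, n = 8
Numerator: 16 * 15 * 14 * 13 * 12 * 11 * 10 * 9
Denominator: 8! = 40320
C(16, 8) = 12870


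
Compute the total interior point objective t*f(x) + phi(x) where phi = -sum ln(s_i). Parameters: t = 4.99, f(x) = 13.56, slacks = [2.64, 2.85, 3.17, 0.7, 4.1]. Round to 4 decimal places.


Step 1: Compute log-barrier.
ln values: [0.9708, 1.0473, 1.1537, -0.3567, 1.411]
phi = -(0.9708 + 1.0473 + 1.1537 - 0.3567 + 1.411) = -4.2261
Step 2: Compute augmented objective.
t*f(x) = 4.99*13.56 = 67.6644
Total = 67.6644 - 4.2261 = 63.4383


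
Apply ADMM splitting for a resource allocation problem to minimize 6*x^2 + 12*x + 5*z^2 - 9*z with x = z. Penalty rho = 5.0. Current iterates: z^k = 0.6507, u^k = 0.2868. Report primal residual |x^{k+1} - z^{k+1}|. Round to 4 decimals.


ADMM iteration with rho = 5.0, z^k = 0.6507, u^k = 0.2868
Step 1: x-update.
Minimize 6*x^2 + 12*x + (5.0/2)*(x - 0.6507 + 0.2868)^2
FOC: (2*6 + 5.0)*x = -12 + 5.0*(0.6507 - 0.2868)
x^{k+1} = -0.5989
Step 2: z-update.
Minimize 5*z^2 - 9*z + (5.0/2)*(-0.5989 - z + 0.2868)^2
FOC: (2*5 + 5.0)*z = 9 + 5.0*(-0.5989 + 0.2868)
z^{k+1} = 0.496
Step 3: u-update.
u^{k+1} = 0.2868 - 0.5989 - 0.496 = -0.808
Step 4: Primal residual = |-0.5989 - 0.496| = 1.0948


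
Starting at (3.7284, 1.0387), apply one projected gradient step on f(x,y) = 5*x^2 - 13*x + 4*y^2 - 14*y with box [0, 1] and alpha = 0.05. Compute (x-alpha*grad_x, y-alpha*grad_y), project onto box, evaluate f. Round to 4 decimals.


Step 1: Compute gradient at (3.7284, 1.0387).
grad_x = 2*5*3.7284 - 13 = 24.284
grad_y = 2*4*1.0387 - 14 = -5.6904
Step 2: Gradient step.
x_raw = 3.7284 - 0.05*24.284 = 2.5142
y_raw = 1.0387 - 0.05*-5.6904 = 1.3232
Step 3: Project onto [0, 1].
x_proj = clip(2.5142) = 1.0
y_proj = clip(1.3232) = 1.0
Step 4: Evaluate f.
f(1.0, 1.0) = -18.0


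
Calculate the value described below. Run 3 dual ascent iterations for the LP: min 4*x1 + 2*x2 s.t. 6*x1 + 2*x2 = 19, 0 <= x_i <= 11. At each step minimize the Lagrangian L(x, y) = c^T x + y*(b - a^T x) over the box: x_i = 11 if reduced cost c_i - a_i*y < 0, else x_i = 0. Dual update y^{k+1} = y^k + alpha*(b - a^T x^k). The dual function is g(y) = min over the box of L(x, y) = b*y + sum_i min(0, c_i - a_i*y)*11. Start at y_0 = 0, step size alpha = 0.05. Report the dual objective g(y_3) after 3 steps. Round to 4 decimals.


Dual ascent for LP: min 4*x1 + 2*x2, 6*x1 + 2*x2 = 19, 0 <= x_i <= 11
Step 1: y^k = 0.0, reduced costs: (4.0, 2.0)
  x^k = (0.0, 0.0), subgradient = b - a^T x = 19.0
  y^{k+1} = 0.0 + 0.05*19.0 = 0.95
Step 2: y^k = 0.95, reduced costs: (-1.7, 0.1)
  x^k = (11.0, 0.0), subgradient = b - a^T x = -47.0
  y^{k+1} = 0.95 + 0.05*-47.0 = -1.4
Step 3: y^k = -1.4, reduced costs: (12.4, 4.8)
  x^k = (0.0, 0.0), subgradient = b - a^T x = 19.0
  y^{k+1} = -1.4 + 0.05*19.0 = -0.45
Dual objective at y_3 = -0.45: reduced costs (6.7, 2.9), box minimizer x = (0.0, 0.0)
g(y_3) = b*y + (c1 - a1*y)*x1 + (c2 - a2*y)*x2 = 19*(-0.45) + 6.7*0.0 + 2.9*0.0 = -8.55 + 0.0 + 0.0 = -8.55


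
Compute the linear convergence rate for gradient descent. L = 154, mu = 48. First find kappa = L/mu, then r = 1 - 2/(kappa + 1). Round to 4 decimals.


Step 1: Compute the condition number.
kappa = L/mu = 154/48 = 3.2083
Step 2: Compute the convergence rate.
r = 1 - 2/(kappa + 1) = 1 - 2*mu/(L + mu) = (L - mu)/(L + mu) = 106/202 = 0.5248
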